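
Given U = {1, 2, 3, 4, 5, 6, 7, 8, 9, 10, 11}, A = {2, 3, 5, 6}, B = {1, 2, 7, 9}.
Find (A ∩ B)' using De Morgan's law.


U = {1, 2, 3, 4, 5, 6, 7, 8, 9, 10, 11}
A = {2, 3, 5, 6}, B = {1, 2, 7, 9}
A ∩ B = {2}
(A ∩ B)' = U \ (A ∩ B) = {1, 3, 4, 5, 6, 7, 8, 9, 10, 11}
Verification via A' ∪ B': A' = {1, 4, 7, 8, 9, 10, 11}, B' = {3, 4, 5, 6, 8, 10, 11}
A' ∪ B' = {1, 3, 4, 5, 6, 7, 8, 9, 10, 11} ✓

{1, 3, 4, 5, 6, 7, 8, 9, 10, 11}


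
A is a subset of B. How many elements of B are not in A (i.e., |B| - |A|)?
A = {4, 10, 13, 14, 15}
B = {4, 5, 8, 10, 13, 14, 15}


Set A = {4, 10, 13, 14, 15}, |A| = 5
Set B = {4, 5, 8, 10, 13, 14, 15}, |B| = 7
Since A ⊆ B: B \ A = {5, 8}
|B| - |A| = 7 - 5 = 2

2


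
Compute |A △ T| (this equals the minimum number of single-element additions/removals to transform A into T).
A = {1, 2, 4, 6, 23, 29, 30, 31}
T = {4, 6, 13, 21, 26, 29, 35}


Set A = {1, 2, 4, 6, 23, 29, 30, 31}
Set T = {4, 6, 13, 21, 26, 29, 35}
Elements to remove from A (in A, not in T): {1, 2, 23, 30, 31} → 5 removals
Elements to add to A (in T, not in A): {13, 21, 26, 35} → 4 additions
Total edits = 5 + 4 = 9

9


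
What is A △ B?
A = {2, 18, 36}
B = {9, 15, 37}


Set A = {2, 18, 36}
Set B = {9, 15, 37}
A △ B = (A \ B) ∪ (B \ A)
Elements in A but not B: {2, 18, 36}
Elements in B but not A: {9, 15, 37}
A △ B = {2, 9, 15, 18, 36, 37}

{2, 9, 15, 18, 36, 37}


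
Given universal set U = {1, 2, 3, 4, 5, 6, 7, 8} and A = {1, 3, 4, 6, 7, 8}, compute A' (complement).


Universal set U = {1, 2, 3, 4, 5, 6, 7, 8}
Set A = {1, 3, 4, 6, 7, 8}
A' = U \ A = elements in U but not in A
Checking each element of U:
1 (in A, exclude), 2 (not in A, include), 3 (in A, exclude), 4 (in A, exclude), 5 (not in A, include), 6 (in A, exclude), 7 (in A, exclude), 8 (in A, exclude)
A' = {2, 5}

{2, 5}


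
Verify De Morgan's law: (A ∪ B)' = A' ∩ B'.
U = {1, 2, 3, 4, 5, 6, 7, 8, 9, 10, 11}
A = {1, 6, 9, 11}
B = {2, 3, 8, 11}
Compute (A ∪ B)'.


U = {1, 2, 3, 4, 5, 6, 7, 8, 9, 10, 11}
A = {1, 6, 9, 11}, B = {2, 3, 8, 11}
A ∪ B = {1, 2, 3, 6, 8, 9, 11}
(A ∪ B)' = U \ (A ∪ B) = {4, 5, 7, 10}
Verification via A' ∩ B': A' = {2, 3, 4, 5, 7, 8, 10}, B' = {1, 4, 5, 6, 7, 9, 10}
A' ∩ B' = {4, 5, 7, 10} ✓

{4, 5, 7, 10}


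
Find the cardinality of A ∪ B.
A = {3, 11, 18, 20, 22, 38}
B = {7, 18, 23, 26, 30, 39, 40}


Set A = {3, 11, 18, 20, 22, 38}, |A| = 6
Set B = {7, 18, 23, 26, 30, 39, 40}, |B| = 7
A ∩ B = {18}, |A ∩ B| = 1
|A ∪ B| = |A| + |B| - |A ∩ B| = 6 + 7 - 1 = 12

12


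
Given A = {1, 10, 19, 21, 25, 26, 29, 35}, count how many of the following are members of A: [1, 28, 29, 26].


Set A = {1, 10, 19, 21, 25, 26, 29, 35}
Candidates: [1, 28, 29, 26]
Check each candidate:
1 ∈ A, 28 ∉ A, 29 ∈ A, 26 ∈ A
Count of candidates in A: 3

3


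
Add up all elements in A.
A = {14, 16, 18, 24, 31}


Set A = {14, 16, 18, 24, 31}
Sum = 14 + 16 + 18 + 24 + 31 = 103

103


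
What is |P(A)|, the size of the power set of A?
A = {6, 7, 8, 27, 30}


Set A = {6, 7, 8, 27, 30}
|A| = 5
The power set P(A) contains all subsets of A.
|P(A)| = 2^|A| = 2^5 = 32

32


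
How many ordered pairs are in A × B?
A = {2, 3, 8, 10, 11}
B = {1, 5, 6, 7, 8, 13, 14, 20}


Set A = {2, 3, 8, 10, 11} has 5 elements.
Set B = {1, 5, 6, 7, 8, 13, 14, 20} has 8 elements.
|A × B| = |A| × |B| = 5 × 8 = 40

40


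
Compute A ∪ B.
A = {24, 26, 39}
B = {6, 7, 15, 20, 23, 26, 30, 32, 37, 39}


Set A = {24, 26, 39}
Set B = {6, 7, 15, 20, 23, 26, 30, 32, 37, 39}
A ∪ B includes all elements in either set.
Elements from A: {24, 26, 39}
Elements from B not already included: {6, 7, 15, 20, 23, 30, 32, 37}
A ∪ B = {6, 7, 15, 20, 23, 24, 26, 30, 32, 37, 39}

{6, 7, 15, 20, 23, 24, 26, 30, 32, 37, 39}


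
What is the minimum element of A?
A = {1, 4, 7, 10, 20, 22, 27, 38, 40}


Set A = {1, 4, 7, 10, 20, 22, 27, 38, 40}
Elements in ascending order: 1, 4, 7, 10, 20, 22, 27, 38, 40
The smallest element is 1.

1


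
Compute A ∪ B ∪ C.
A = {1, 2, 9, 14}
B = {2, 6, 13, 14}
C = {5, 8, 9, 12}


Set A = {1, 2, 9, 14}
Set B = {2, 6, 13, 14}
Set C = {5, 8, 9, 12}
First, A ∪ B = {1, 2, 6, 9, 13, 14}
Then, (A ∪ B) ∪ C = {1, 2, 5, 6, 8, 9, 12, 13, 14}

{1, 2, 5, 6, 8, 9, 12, 13, 14}


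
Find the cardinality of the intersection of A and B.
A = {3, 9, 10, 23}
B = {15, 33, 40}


Set A = {3, 9, 10, 23}
Set B = {15, 33, 40}
A ∩ B = {}
|A ∩ B| = 0

0


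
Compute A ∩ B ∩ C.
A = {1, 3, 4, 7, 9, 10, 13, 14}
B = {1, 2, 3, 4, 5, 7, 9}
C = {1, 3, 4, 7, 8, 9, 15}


Set A = {1, 3, 4, 7, 9, 10, 13, 14}
Set B = {1, 2, 3, 4, 5, 7, 9}
Set C = {1, 3, 4, 7, 8, 9, 15}
First, A ∩ B = {1, 3, 4, 7, 9}
Then, (A ∩ B) ∩ C = {1, 3, 4, 7, 9}

{1, 3, 4, 7, 9}


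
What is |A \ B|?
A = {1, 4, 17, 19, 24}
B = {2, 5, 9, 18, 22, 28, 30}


Set A = {1, 4, 17, 19, 24}
Set B = {2, 5, 9, 18, 22, 28, 30}
A \ B = {1, 4, 17, 19, 24}
|A \ B| = 5

5


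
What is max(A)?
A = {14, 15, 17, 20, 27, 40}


Set A = {14, 15, 17, 20, 27, 40}
Elements in ascending order: 14, 15, 17, 20, 27, 40
The largest element is 40.

40


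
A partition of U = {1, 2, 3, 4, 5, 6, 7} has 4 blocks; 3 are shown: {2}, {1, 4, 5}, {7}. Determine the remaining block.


U = {1, 2, 3, 4, 5, 6, 7}
Shown blocks: {2}, {1, 4, 5}, {7}
A partition's blocks are pairwise disjoint and cover U, so the missing block = U \ (union of shown blocks).
Union of shown blocks: {1, 2, 4, 5, 7}
Missing block = U \ (union) = {3, 6}

{3, 6}


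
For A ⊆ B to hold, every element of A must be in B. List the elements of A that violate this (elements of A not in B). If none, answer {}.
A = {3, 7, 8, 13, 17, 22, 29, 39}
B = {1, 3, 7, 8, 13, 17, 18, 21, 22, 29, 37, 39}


Set A = {3, 7, 8, 13, 17, 22, 29, 39}
Set B = {1, 3, 7, 8, 13, 17, 18, 21, 22, 29, 37, 39}
Check each element of A against B:
3 ∈ B, 7 ∈ B, 8 ∈ B, 13 ∈ B, 17 ∈ B, 22 ∈ B, 29 ∈ B, 39 ∈ B
Elements of A not in B: {}

{}


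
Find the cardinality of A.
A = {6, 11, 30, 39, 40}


Set A = {6, 11, 30, 39, 40}
Listing elements: 6, 11, 30, 39, 40
Counting: 5 elements
|A| = 5

5


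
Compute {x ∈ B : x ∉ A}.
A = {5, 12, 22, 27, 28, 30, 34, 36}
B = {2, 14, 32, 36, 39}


Set A = {5, 12, 22, 27, 28, 30, 34, 36}
Set B = {2, 14, 32, 36, 39}
Check each element of B against A:
2 ∉ A (include), 14 ∉ A (include), 32 ∉ A (include), 36 ∈ A, 39 ∉ A (include)
Elements of B not in A: {2, 14, 32, 39}

{2, 14, 32, 39}


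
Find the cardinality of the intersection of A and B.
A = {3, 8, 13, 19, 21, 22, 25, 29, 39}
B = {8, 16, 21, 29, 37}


Set A = {3, 8, 13, 19, 21, 22, 25, 29, 39}
Set B = {8, 16, 21, 29, 37}
A ∩ B = {8, 21, 29}
|A ∩ B| = 3

3


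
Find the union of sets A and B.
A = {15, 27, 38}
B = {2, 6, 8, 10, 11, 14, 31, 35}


Set A = {15, 27, 38}
Set B = {2, 6, 8, 10, 11, 14, 31, 35}
A ∪ B includes all elements in either set.
Elements from A: {15, 27, 38}
Elements from B not already included: {2, 6, 8, 10, 11, 14, 31, 35}
A ∪ B = {2, 6, 8, 10, 11, 14, 15, 27, 31, 35, 38}

{2, 6, 8, 10, 11, 14, 15, 27, 31, 35, 38}


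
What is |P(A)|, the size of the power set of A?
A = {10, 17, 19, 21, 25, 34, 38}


Set A = {10, 17, 19, 21, 25, 34, 38}
|A| = 7
The power set P(A) contains all subsets of A.
|P(A)| = 2^|A| = 2^7 = 128

128


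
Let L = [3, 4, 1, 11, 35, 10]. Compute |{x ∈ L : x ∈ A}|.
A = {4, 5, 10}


Set A = {4, 5, 10}
Candidates: [3, 4, 1, 11, 35, 10]
Check each candidate:
3 ∉ A, 4 ∈ A, 1 ∉ A, 11 ∉ A, 35 ∉ A, 10 ∈ A
Count of candidates in A: 2

2


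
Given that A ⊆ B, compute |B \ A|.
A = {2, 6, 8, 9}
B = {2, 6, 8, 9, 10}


Set A = {2, 6, 8, 9}, |A| = 4
Set B = {2, 6, 8, 9, 10}, |B| = 5
Since A ⊆ B: B \ A = {10}
|B| - |A| = 5 - 4 = 1

1


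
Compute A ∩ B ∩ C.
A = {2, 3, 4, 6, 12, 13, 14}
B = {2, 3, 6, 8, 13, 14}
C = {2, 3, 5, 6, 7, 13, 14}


Set A = {2, 3, 4, 6, 12, 13, 14}
Set B = {2, 3, 6, 8, 13, 14}
Set C = {2, 3, 5, 6, 7, 13, 14}
First, A ∩ B = {2, 3, 6, 13, 14}
Then, (A ∩ B) ∩ C = {2, 3, 6, 13, 14}

{2, 3, 6, 13, 14}


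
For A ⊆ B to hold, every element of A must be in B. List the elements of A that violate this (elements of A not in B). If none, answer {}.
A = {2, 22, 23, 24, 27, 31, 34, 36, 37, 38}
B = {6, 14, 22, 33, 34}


Set A = {2, 22, 23, 24, 27, 31, 34, 36, 37, 38}
Set B = {6, 14, 22, 33, 34}
Check each element of A against B:
2 ∉ B (include), 22 ∈ B, 23 ∉ B (include), 24 ∉ B (include), 27 ∉ B (include), 31 ∉ B (include), 34 ∈ B, 36 ∉ B (include), 37 ∉ B (include), 38 ∉ B (include)
Elements of A not in B: {2, 23, 24, 27, 31, 36, 37, 38}

{2, 23, 24, 27, 31, 36, 37, 38}


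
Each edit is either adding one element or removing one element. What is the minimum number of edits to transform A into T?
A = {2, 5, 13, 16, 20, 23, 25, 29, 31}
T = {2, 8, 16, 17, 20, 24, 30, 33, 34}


Set A = {2, 5, 13, 16, 20, 23, 25, 29, 31}
Set T = {2, 8, 16, 17, 20, 24, 30, 33, 34}
Elements to remove from A (in A, not in T): {5, 13, 23, 25, 29, 31} → 6 removals
Elements to add to A (in T, not in A): {8, 17, 24, 30, 33, 34} → 6 additions
Total edits = 6 + 6 = 12

12


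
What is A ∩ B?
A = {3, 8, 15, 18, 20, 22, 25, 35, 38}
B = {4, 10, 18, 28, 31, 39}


Set A = {3, 8, 15, 18, 20, 22, 25, 35, 38}
Set B = {4, 10, 18, 28, 31, 39}
A ∩ B includes only elements in both sets.
Check each element of A against B:
3 ✗, 8 ✗, 15 ✗, 18 ✓, 20 ✗, 22 ✗, 25 ✗, 35 ✗, 38 ✗
A ∩ B = {18}

{18}


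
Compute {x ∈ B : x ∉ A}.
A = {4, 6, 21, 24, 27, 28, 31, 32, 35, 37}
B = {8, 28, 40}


Set A = {4, 6, 21, 24, 27, 28, 31, 32, 35, 37}
Set B = {8, 28, 40}
Check each element of B against A:
8 ∉ A (include), 28 ∈ A, 40 ∉ A (include)
Elements of B not in A: {8, 40}

{8, 40}


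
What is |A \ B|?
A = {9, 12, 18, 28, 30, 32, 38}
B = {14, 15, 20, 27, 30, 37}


Set A = {9, 12, 18, 28, 30, 32, 38}
Set B = {14, 15, 20, 27, 30, 37}
A \ B = {9, 12, 18, 28, 32, 38}
|A \ B| = 6

6


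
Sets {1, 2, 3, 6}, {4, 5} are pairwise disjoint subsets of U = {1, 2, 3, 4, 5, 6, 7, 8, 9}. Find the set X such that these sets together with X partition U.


U = {1, 2, 3, 4, 5, 6, 7, 8, 9}
Shown blocks: {1, 2, 3, 6}, {4, 5}
A partition's blocks are pairwise disjoint and cover U, so the missing block = U \ (union of shown blocks).
Union of shown blocks: {1, 2, 3, 4, 5, 6}
Missing block = U \ (union) = {7, 8, 9}

{7, 8, 9}


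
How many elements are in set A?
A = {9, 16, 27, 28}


Set A = {9, 16, 27, 28}
Listing elements: 9, 16, 27, 28
Counting: 4 elements
|A| = 4

4


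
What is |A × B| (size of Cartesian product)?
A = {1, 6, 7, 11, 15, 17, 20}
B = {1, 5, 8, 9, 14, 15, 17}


Set A = {1, 6, 7, 11, 15, 17, 20} has 7 elements.
Set B = {1, 5, 8, 9, 14, 15, 17} has 7 elements.
|A × B| = |A| × |B| = 7 × 7 = 49

49


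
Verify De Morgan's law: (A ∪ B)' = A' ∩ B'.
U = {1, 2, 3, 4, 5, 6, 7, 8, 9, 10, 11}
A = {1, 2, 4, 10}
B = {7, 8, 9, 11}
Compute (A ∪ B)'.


U = {1, 2, 3, 4, 5, 6, 7, 8, 9, 10, 11}
A = {1, 2, 4, 10}, B = {7, 8, 9, 11}
A ∪ B = {1, 2, 4, 7, 8, 9, 10, 11}
(A ∪ B)' = U \ (A ∪ B) = {3, 5, 6}
Verification via A' ∩ B': A' = {3, 5, 6, 7, 8, 9, 11}, B' = {1, 2, 3, 4, 5, 6, 10}
A' ∩ B' = {3, 5, 6} ✓

{3, 5, 6}


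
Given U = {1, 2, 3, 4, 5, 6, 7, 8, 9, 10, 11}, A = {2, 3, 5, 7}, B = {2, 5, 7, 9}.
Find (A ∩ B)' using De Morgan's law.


U = {1, 2, 3, 4, 5, 6, 7, 8, 9, 10, 11}
A = {2, 3, 5, 7}, B = {2, 5, 7, 9}
A ∩ B = {2, 5, 7}
(A ∩ B)' = U \ (A ∩ B) = {1, 3, 4, 6, 8, 9, 10, 11}
Verification via A' ∪ B': A' = {1, 4, 6, 8, 9, 10, 11}, B' = {1, 3, 4, 6, 8, 10, 11}
A' ∪ B' = {1, 3, 4, 6, 8, 9, 10, 11} ✓

{1, 3, 4, 6, 8, 9, 10, 11}


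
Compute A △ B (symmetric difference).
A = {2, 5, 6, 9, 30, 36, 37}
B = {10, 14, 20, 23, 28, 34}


Set A = {2, 5, 6, 9, 30, 36, 37}
Set B = {10, 14, 20, 23, 28, 34}
A △ B = (A \ B) ∪ (B \ A)
Elements in A but not B: {2, 5, 6, 9, 30, 36, 37}
Elements in B but not A: {10, 14, 20, 23, 28, 34}
A △ B = {2, 5, 6, 9, 10, 14, 20, 23, 28, 30, 34, 36, 37}

{2, 5, 6, 9, 10, 14, 20, 23, 28, 30, 34, 36, 37}


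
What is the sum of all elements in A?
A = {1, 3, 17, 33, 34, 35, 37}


Set A = {1, 3, 17, 33, 34, 35, 37}
Sum = 1 + 3 + 17 + 33 + 34 + 35 + 37 = 160

160


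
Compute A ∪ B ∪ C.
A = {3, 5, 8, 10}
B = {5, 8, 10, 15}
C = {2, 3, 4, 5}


Set A = {3, 5, 8, 10}
Set B = {5, 8, 10, 15}
Set C = {2, 3, 4, 5}
First, A ∪ B = {3, 5, 8, 10, 15}
Then, (A ∪ B) ∪ C = {2, 3, 4, 5, 8, 10, 15}

{2, 3, 4, 5, 8, 10, 15}


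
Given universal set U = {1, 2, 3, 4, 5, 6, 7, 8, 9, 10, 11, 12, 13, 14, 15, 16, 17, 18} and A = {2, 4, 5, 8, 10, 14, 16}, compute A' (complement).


Universal set U = {1, 2, 3, 4, 5, 6, 7, 8, 9, 10, 11, 12, 13, 14, 15, 16, 17, 18}
Set A = {2, 4, 5, 8, 10, 14, 16}
A' = U \ A = elements in U but not in A
Checking each element of U:
1 (not in A, include), 2 (in A, exclude), 3 (not in A, include), 4 (in A, exclude), 5 (in A, exclude), 6 (not in A, include), 7 (not in A, include), 8 (in A, exclude), 9 (not in A, include), 10 (in A, exclude), 11 (not in A, include), 12 (not in A, include), 13 (not in A, include), 14 (in A, exclude), 15 (not in A, include), 16 (in A, exclude), 17 (not in A, include), 18 (not in A, include)
A' = {1, 3, 6, 7, 9, 11, 12, 13, 15, 17, 18}

{1, 3, 6, 7, 9, 11, 12, 13, 15, 17, 18}


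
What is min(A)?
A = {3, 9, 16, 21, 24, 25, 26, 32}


Set A = {3, 9, 16, 21, 24, 25, 26, 32}
Elements in ascending order: 3, 9, 16, 21, 24, 25, 26, 32
The smallest element is 3.

3


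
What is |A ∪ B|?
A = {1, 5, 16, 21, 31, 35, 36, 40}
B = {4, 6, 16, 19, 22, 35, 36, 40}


Set A = {1, 5, 16, 21, 31, 35, 36, 40}, |A| = 8
Set B = {4, 6, 16, 19, 22, 35, 36, 40}, |B| = 8
A ∩ B = {16, 35, 36, 40}, |A ∩ B| = 4
|A ∪ B| = |A| + |B| - |A ∩ B| = 8 + 8 - 4 = 12

12


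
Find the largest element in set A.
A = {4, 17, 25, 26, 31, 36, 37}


Set A = {4, 17, 25, 26, 31, 36, 37}
Elements in ascending order: 4, 17, 25, 26, 31, 36, 37
The largest element is 37.

37


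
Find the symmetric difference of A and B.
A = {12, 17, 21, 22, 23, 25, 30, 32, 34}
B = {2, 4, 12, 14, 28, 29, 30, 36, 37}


Set A = {12, 17, 21, 22, 23, 25, 30, 32, 34}
Set B = {2, 4, 12, 14, 28, 29, 30, 36, 37}
A △ B = (A \ B) ∪ (B \ A)
Elements in A but not B: {17, 21, 22, 23, 25, 32, 34}
Elements in B but not A: {2, 4, 14, 28, 29, 36, 37}
A △ B = {2, 4, 14, 17, 21, 22, 23, 25, 28, 29, 32, 34, 36, 37}

{2, 4, 14, 17, 21, 22, 23, 25, 28, 29, 32, 34, 36, 37}


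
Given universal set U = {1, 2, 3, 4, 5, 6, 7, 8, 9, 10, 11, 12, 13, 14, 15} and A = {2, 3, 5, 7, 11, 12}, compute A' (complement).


Universal set U = {1, 2, 3, 4, 5, 6, 7, 8, 9, 10, 11, 12, 13, 14, 15}
Set A = {2, 3, 5, 7, 11, 12}
A' = U \ A = elements in U but not in A
Checking each element of U:
1 (not in A, include), 2 (in A, exclude), 3 (in A, exclude), 4 (not in A, include), 5 (in A, exclude), 6 (not in A, include), 7 (in A, exclude), 8 (not in A, include), 9 (not in A, include), 10 (not in A, include), 11 (in A, exclude), 12 (in A, exclude), 13 (not in A, include), 14 (not in A, include), 15 (not in A, include)
A' = {1, 4, 6, 8, 9, 10, 13, 14, 15}

{1, 4, 6, 8, 9, 10, 13, 14, 15}


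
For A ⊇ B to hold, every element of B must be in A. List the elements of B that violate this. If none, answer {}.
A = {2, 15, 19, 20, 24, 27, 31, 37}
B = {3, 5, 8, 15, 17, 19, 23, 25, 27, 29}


Set A = {2, 15, 19, 20, 24, 27, 31, 37}
Set B = {3, 5, 8, 15, 17, 19, 23, 25, 27, 29}
Check each element of B against A:
3 ∉ A (include), 5 ∉ A (include), 8 ∉ A (include), 15 ∈ A, 17 ∉ A (include), 19 ∈ A, 23 ∉ A (include), 25 ∉ A (include), 27 ∈ A, 29 ∉ A (include)
Elements of B not in A: {3, 5, 8, 17, 23, 25, 29}

{3, 5, 8, 17, 23, 25, 29}


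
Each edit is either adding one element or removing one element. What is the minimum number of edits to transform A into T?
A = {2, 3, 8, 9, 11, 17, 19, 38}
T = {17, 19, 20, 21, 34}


Set A = {2, 3, 8, 9, 11, 17, 19, 38}
Set T = {17, 19, 20, 21, 34}
Elements to remove from A (in A, not in T): {2, 3, 8, 9, 11, 38} → 6 removals
Elements to add to A (in T, not in A): {20, 21, 34} → 3 additions
Total edits = 6 + 3 = 9

9


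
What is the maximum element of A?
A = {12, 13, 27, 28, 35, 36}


Set A = {12, 13, 27, 28, 35, 36}
Elements in ascending order: 12, 13, 27, 28, 35, 36
The largest element is 36.

36


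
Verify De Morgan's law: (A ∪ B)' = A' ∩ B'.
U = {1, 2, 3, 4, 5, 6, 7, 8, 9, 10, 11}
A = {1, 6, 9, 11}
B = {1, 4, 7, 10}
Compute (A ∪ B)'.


U = {1, 2, 3, 4, 5, 6, 7, 8, 9, 10, 11}
A = {1, 6, 9, 11}, B = {1, 4, 7, 10}
A ∪ B = {1, 4, 6, 7, 9, 10, 11}
(A ∪ B)' = U \ (A ∪ B) = {2, 3, 5, 8}
Verification via A' ∩ B': A' = {2, 3, 4, 5, 7, 8, 10}, B' = {2, 3, 5, 6, 8, 9, 11}
A' ∩ B' = {2, 3, 5, 8} ✓

{2, 3, 5, 8}


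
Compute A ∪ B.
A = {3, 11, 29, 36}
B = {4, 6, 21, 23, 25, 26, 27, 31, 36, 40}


Set A = {3, 11, 29, 36}
Set B = {4, 6, 21, 23, 25, 26, 27, 31, 36, 40}
A ∪ B includes all elements in either set.
Elements from A: {3, 11, 29, 36}
Elements from B not already included: {4, 6, 21, 23, 25, 26, 27, 31, 40}
A ∪ B = {3, 4, 6, 11, 21, 23, 25, 26, 27, 29, 31, 36, 40}

{3, 4, 6, 11, 21, 23, 25, 26, 27, 29, 31, 36, 40}


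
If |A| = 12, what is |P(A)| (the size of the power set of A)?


The set has 12 elements.
The power set contains all possible subsets.
|P(A)| = 2^|A| = 2^12 = 4096

4096


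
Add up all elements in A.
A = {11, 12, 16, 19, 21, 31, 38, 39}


Set A = {11, 12, 16, 19, 21, 31, 38, 39}
Sum = 11 + 12 + 16 + 19 + 21 + 31 + 38 + 39 = 187

187


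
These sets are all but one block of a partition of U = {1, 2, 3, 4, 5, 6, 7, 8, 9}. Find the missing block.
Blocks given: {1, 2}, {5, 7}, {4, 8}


U = {1, 2, 3, 4, 5, 6, 7, 8, 9}
Shown blocks: {1, 2}, {5, 7}, {4, 8}
A partition's blocks are pairwise disjoint and cover U, so the missing block = U \ (union of shown blocks).
Union of shown blocks: {1, 2, 4, 5, 7, 8}
Missing block = U \ (union) = {3, 6, 9}

{3, 6, 9}


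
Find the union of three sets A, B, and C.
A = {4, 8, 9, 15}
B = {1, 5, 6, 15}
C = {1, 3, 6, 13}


Set A = {4, 8, 9, 15}
Set B = {1, 5, 6, 15}
Set C = {1, 3, 6, 13}
First, A ∪ B = {1, 4, 5, 6, 8, 9, 15}
Then, (A ∪ B) ∪ C = {1, 3, 4, 5, 6, 8, 9, 13, 15}

{1, 3, 4, 5, 6, 8, 9, 13, 15}


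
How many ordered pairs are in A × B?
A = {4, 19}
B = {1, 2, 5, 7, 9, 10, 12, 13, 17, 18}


Set A = {4, 19} has 2 elements.
Set B = {1, 2, 5, 7, 9, 10, 12, 13, 17, 18} has 10 elements.
|A × B| = |A| × |B| = 2 × 10 = 20

20


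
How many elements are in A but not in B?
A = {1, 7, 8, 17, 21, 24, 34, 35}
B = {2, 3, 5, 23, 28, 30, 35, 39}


Set A = {1, 7, 8, 17, 21, 24, 34, 35}
Set B = {2, 3, 5, 23, 28, 30, 35, 39}
A \ B = {1, 7, 8, 17, 21, 24, 34}
|A \ B| = 7

7


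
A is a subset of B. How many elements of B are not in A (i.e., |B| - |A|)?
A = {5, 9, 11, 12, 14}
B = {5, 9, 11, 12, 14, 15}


Set A = {5, 9, 11, 12, 14}, |A| = 5
Set B = {5, 9, 11, 12, 14, 15}, |B| = 6
Since A ⊆ B: B \ A = {15}
|B| - |A| = 6 - 5 = 1

1


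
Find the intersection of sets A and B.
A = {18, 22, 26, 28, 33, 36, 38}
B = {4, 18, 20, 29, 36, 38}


Set A = {18, 22, 26, 28, 33, 36, 38}
Set B = {4, 18, 20, 29, 36, 38}
A ∩ B includes only elements in both sets.
Check each element of A against B:
18 ✓, 22 ✗, 26 ✗, 28 ✗, 33 ✗, 36 ✓, 38 ✓
A ∩ B = {18, 36, 38}

{18, 36, 38}


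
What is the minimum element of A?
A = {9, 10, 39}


Set A = {9, 10, 39}
Elements in ascending order: 9, 10, 39
The smallest element is 9.

9


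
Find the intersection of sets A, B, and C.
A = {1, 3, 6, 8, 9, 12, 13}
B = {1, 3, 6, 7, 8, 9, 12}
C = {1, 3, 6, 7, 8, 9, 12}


Set A = {1, 3, 6, 8, 9, 12, 13}
Set B = {1, 3, 6, 7, 8, 9, 12}
Set C = {1, 3, 6, 7, 8, 9, 12}
First, A ∩ B = {1, 3, 6, 8, 9, 12}
Then, (A ∩ B) ∩ C = {1, 3, 6, 8, 9, 12}

{1, 3, 6, 8, 9, 12}


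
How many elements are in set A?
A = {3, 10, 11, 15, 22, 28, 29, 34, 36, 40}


Set A = {3, 10, 11, 15, 22, 28, 29, 34, 36, 40}
Listing elements: 3, 10, 11, 15, 22, 28, 29, 34, 36, 40
Counting: 10 elements
|A| = 10

10


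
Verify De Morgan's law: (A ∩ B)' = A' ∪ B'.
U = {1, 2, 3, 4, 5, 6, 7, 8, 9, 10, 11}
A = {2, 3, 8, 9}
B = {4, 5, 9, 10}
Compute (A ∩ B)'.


U = {1, 2, 3, 4, 5, 6, 7, 8, 9, 10, 11}
A = {2, 3, 8, 9}, B = {4, 5, 9, 10}
A ∩ B = {9}
(A ∩ B)' = U \ (A ∩ B) = {1, 2, 3, 4, 5, 6, 7, 8, 10, 11}
Verification via A' ∪ B': A' = {1, 4, 5, 6, 7, 10, 11}, B' = {1, 2, 3, 6, 7, 8, 11}
A' ∪ B' = {1, 2, 3, 4, 5, 6, 7, 8, 10, 11} ✓

{1, 2, 3, 4, 5, 6, 7, 8, 10, 11}


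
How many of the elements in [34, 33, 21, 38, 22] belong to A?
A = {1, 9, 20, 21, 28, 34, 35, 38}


Set A = {1, 9, 20, 21, 28, 34, 35, 38}
Candidates: [34, 33, 21, 38, 22]
Check each candidate:
34 ∈ A, 33 ∉ A, 21 ∈ A, 38 ∈ A, 22 ∉ A
Count of candidates in A: 3

3


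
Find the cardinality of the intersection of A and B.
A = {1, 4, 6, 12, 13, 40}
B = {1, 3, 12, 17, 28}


Set A = {1, 4, 6, 12, 13, 40}
Set B = {1, 3, 12, 17, 28}
A ∩ B = {1, 12}
|A ∩ B| = 2

2


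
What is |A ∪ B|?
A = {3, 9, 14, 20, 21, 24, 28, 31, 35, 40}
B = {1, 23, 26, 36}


Set A = {3, 9, 14, 20, 21, 24, 28, 31, 35, 40}, |A| = 10
Set B = {1, 23, 26, 36}, |B| = 4
A ∩ B = {}, |A ∩ B| = 0
|A ∪ B| = |A| + |B| - |A ∩ B| = 10 + 4 - 0 = 14

14


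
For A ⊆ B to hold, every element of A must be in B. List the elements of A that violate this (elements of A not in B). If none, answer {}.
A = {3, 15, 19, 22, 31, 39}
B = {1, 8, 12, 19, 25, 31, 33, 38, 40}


Set A = {3, 15, 19, 22, 31, 39}
Set B = {1, 8, 12, 19, 25, 31, 33, 38, 40}
Check each element of A against B:
3 ∉ B (include), 15 ∉ B (include), 19 ∈ B, 22 ∉ B (include), 31 ∈ B, 39 ∉ B (include)
Elements of A not in B: {3, 15, 22, 39}

{3, 15, 22, 39}


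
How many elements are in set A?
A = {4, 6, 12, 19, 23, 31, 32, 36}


Set A = {4, 6, 12, 19, 23, 31, 32, 36}
Listing elements: 4, 6, 12, 19, 23, 31, 32, 36
Counting: 8 elements
|A| = 8

8


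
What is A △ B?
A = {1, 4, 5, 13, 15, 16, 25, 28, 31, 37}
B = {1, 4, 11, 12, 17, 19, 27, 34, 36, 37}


Set A = {1, 4, 5, 13, 15, 16, 25, 28, 31, 37}
Set B = {1, 4, 11, 12, 17, 19, 27, 34, 36, 37}
A △ B = (A \ B) ∪ (B \ A)
Elements in A but not B: {5, 13, 15, 16, 25, 28, 31}
Elements in B but not A: {11, 12, 17, 19, 27, 34, 36}
A △ B = {5, 11, 12, 13, 15, 16, 17, 19, 25, 27, 28, 31, 34, 36}

{5, 11, 12, 13, 15, 16, 17, 19, 25, 27, 28, 31, 34, 36}


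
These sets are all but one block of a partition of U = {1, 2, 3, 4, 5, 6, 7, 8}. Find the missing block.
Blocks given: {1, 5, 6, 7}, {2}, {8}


U = {1, 2, 3, 4, 5, 6, 7, 8}
Shown blocks: {1, 5, 6, 7}, {2}, {8}
A partition's blocks are pairwise disjoint and cover U, so the missing block = U \ (union of shown blocks).
Union of shown blocks: {1, 2, 5, 6, 7, 8}
Missing block = U \ (union) = {3, 4}

{3, 4}


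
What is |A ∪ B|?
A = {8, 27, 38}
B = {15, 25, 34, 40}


Set A = {8, 27, 38}, |A| = 3
Set B = {15, 25, 34, 40}, |B| = 4
A ∩ B = {}, |A ∩ B| = 0
|A ∪ B| = |A| + |B| - |A ∩ B| = 3 + 4 - 0 = 7

7


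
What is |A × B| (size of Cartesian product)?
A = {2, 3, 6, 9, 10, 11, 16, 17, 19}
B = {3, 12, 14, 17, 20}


Set A = {2, 3, 6, 9, 10, 11, 16, 17, 19} has 9 elements.
Set B = {3, 12, 14, 17, 20} has 5 elements.
|A × B| = |A| × |B| = 9 × 5 = 45

45


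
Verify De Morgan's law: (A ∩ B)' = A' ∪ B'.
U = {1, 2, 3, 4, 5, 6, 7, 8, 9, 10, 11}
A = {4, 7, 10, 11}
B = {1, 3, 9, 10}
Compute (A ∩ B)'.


U = {1, 2, 3, 4, 5, 6, 7, 8, 9, 10, 11}
A = {4, 7, 10, 11}, B = {1, 3, 9, 10}
A ∩ B = {10}
(A ∩ B)' = U \ (A ∩ B) = {1, 2, 3, 4, 5, 6, 7, 8, 9, 11}
Verification via A' ∪ B': A' = {1, 2, 3, 5, 6, 8, 9}, B' = {2, 4, 5, 6, 7, 8, 11}
A' ∪ B' = {1, 2, 3, 4, 5, 6, 7, 8, 9, 11} ✓

{1, 2, 3, 4, 5, 6, 7, 8, 9, 11}


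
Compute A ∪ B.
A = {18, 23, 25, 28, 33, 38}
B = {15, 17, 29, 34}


Set A = {18, 23, 25, 28, 33, 38}
Set B = {15, 17, 29, 34}
A ∪ B includes all elements in either set.
Elements from A: {18, 23, 25, 28, 33, 38}
Elements from B not already included: {15, 17, 29, 34}
A ∪ B = {15, 17, 18, 23, 25, 28, 29, 33, 34, 38}

{15, 17, 18, 23, 25, 28, 29, 33, 34, 38}


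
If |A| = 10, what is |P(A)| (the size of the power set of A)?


The set has 10 elements.
The power set contains all possible subsets.
|P(A)| = 2^|A| = 2^10 = 1024

1024


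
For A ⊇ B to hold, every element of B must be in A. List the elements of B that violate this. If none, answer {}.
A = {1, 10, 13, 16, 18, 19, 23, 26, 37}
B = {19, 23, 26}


Set A = {1, 10, 13, 16, 18, 19, 23, 26, 37}
Set B = {19, 23, 26}
Check each element of B against A:
19 ∈ A, 23 ∈ A, 26 ∈ A
Elements of B not in A: {}

{}


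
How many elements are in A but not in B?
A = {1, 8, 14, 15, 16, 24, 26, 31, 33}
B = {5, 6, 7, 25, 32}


Set A = {1, 8, 14, 15, 16, 24, 26, 31, 33}
Set B = {5, 6, 7, 25, 32}
A \ B = {1, 8, 14, 15, 16, 24, 26, 31, 33}
|A \ B| = 9

9


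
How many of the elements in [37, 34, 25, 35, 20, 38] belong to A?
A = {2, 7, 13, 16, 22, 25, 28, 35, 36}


Set A = {2, 7, 13, 16, 22, 25, 28, 35, 36}
Candidates: [37, 34, 25, 35, 20, 38]
Check each candidate:
37 ∉ A, 34 ∉ A, 25 ∈ A, 35 ∈ A, 20 ∉ A, 38 ∉ A
Count of candidates in A: 2

2


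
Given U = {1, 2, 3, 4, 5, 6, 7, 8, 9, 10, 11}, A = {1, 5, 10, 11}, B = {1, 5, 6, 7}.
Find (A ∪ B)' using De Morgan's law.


U = {1, 2, 3, 4, 5, 6, 7, 8, 9, 10, 11}
A = {1, 5, 10, 11}, B = {1, 5, 6, 7}
A ∪ B = {1, 5, 6, 7, 10, 11}
(A ∪ B)' = U \ (A ∪ B) = {2, 3, 4, 8, 9}
Verification via A' ∩ B': A' = {2, 3, 4, 6, 7, 8, 9}, B' = {2, 3, 4, 8, 9, 10, 11}
A' ∩ B' = {2, 3, 4, 8, 9} ✓

{2, 3, 4, 8, 9}


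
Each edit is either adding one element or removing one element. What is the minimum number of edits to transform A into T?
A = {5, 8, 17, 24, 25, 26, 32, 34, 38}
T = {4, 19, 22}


Set A = {5, 8, 17, 24, 25, 26, 32, 34, 38}
Set T = {4, 19, 22}
Elements to remove from A (in A, not in T): {5, 8, 17, 24, 25, 26, 32, 34, 38} → 9 removals
Elements to add to A (in T, not in A): {4, 19, 22} → 3 additions
Total edits = 9 + 3 = 12

12


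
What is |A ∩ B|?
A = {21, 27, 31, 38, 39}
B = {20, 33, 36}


Set A = {21, 27, 31, 38, 39}
Set B = {20, 33, 36}
A ∩ B = {}
|A ∩ B| = 0

0


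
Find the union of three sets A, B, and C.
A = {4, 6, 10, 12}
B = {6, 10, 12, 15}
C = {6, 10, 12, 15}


Set A = {4, 6, 10, 12}
Set B = {6, 10, 12, 15}
Set C = {6, 10, 12, 15}
First, A ∪ B = {4, 6, 10, 12, 15}
Then, (A ∪ B) ∪ C = {4, 6, 10, 12, 15}

{4, 6, 10, 12, 15}


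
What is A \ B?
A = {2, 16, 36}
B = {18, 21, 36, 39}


Set A = {2, 16, 36}
Set B = {18, 21, 36, 39}
A \ B includes elements in A that are not in B.
Check each element of A:
2 (not in B, keep), 16 (not in B, keep), 36 (in B, remove)
A \ B = {2, 16}

{2, 16}


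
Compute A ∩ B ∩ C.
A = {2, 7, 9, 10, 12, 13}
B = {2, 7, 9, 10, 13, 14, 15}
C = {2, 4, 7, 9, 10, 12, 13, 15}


Set A = {2, 7, 9, 10, 12, 13}
Set B = {2, 7, 9, 10, 13, 14, 15}
Set C = {2, 4, 7, 9, 10, 12, 13, 15}
First, A ∩ B = {2, 7, 9, 10, 13}
Then, (A ∩ B) ∩ C = {2, 7, 9, 10, 13}

{2, 7, 9, 10, 13}


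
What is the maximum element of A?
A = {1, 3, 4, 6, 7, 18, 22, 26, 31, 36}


Set A = {1, 3, 4, 6, 7, 18, 22, 26, 31, 36}
Elements in ascending order: 1, 3, 4, 6, 7, 18, 22, 26, 31, 36
The largest element is 36.

36


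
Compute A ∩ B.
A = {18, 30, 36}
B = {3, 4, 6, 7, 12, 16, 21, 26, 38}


Set A = {18, 30, 36}
Set B = {3, 4, 6, 7, 12, 16, 21, 26, 38}
A ∩ B includes only elements in both sets.
Check each element of A against B:
18 ✗, 30 ✗, 36 ✗
A ∩ B = {}

{}


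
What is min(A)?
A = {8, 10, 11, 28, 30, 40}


Set A = {8, 10, 11, 28, 30, 40}
Elements in ascending order: 8, 10, 11, 28, 30, 40
The smallest element is 8.

8


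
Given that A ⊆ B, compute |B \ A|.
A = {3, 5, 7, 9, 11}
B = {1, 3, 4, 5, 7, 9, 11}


Set A = {3, 5, 7, 9, 11}, |A| = 5
Set B = {1, 3, 4, 5, 7, 9, 11}, |B| = 7
Since A ⊆ B: B \ A = {1, 4}
|B| - |A| = 7 - 5 = 2

2


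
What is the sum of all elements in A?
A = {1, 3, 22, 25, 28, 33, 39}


Set A = {1, 3, 22, 25, 28, 33, 39}
Sum = 1 + 3 + 22 + 25 + 28 + 33 + 39 = 151

151


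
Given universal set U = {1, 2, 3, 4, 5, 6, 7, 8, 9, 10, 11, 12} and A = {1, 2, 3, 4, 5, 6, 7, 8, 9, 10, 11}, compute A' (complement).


Universal set U = {1, 2, 3, 4, 5, 6, 7, 8, 9, 10, 11, 12}
Set A = {1, 2, 3, 4, 5, 6, 7, 8, 9, 10, 11}
A' = U \ A = elements in U but not in A
Checking each element of U:
1 (in A, exclude), 2 (in A, exclude), 3 (in A, exclude), 4 (in A, exclude), 5 (in A, exclude), 6 (in A, exclude), 7 (in A, exclude), 8 (in A, exclude), 9 (in A, exclude), 10 (in A, exclude), 11 (in A, exclude), 12 (not in A, include)
A' = {12}

{12}


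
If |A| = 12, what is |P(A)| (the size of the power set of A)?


The set has 12 elements.
The power set contains all possible subsets.
|P(A)| = 2^|A| = 2^12 = 4096

4096


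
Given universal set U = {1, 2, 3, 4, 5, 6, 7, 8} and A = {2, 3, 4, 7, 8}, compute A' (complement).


Universal set U = {1, 2, 3, 4, 5, 6, 7, 8}
Set A = {2, 3, 4, 7, 8}
A' = U \ A = elements in U but not in A
Checking each element of U:
1 (not in A, include), 2 (in A, exclude), 3 (in A, exclude), 4 (in A, exclude), 5 (not in A, include), 6 (not in A, include), 7 (in A, exclude), 8 (in A, exclude)
A' = {1, 5, 6}

{1, 5, 6}


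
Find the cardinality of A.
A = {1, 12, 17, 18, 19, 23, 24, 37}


Set A = {1, 12, 17, 18, 19, 23, 24, 37}
Listing elements: 1, 12, 17, 18, 19, 23, 24, 37
Counting: 8 elements
|A| = 8

8


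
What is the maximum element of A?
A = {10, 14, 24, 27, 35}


Set A = {10, 14, 24, 27, 35}
Elements in ascending order: 10, 14, 24, 27, 35
The largest element is 35.

35


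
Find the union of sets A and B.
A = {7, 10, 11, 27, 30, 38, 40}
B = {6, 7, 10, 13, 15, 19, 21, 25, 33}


Set A = {7, 10, 11, 27, 30, 38, 40}
Set B = {6, 7, 10, 13, 15, 19, 21, 25, 33}
A ∪ B includes all elements in either set.
Elements from A: {7, 10, 11, 27, 30, 38, 40}
Elements from B not already included: {6, 13, 15, 19, 21, 25, 33}
A ∪ B = {6, 7, 10, 11, 13, 15, 19, 21, 25, 27, 30, 33, 38, 40}

{6, 7, 10, 11, 13, 15, 19, 21, 25, 27, 30, 33, 38, 40}


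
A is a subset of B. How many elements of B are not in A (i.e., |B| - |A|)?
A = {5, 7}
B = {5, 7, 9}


Set A = {5, 7}, |A| = 2
Set B = {5, 7, 9}, |B| = 3
Since A ⊆ B: B \ A = {9}
|B| - |A| = 3 - 2 = 1

1


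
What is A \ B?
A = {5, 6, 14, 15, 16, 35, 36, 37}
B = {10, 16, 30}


Set A = {5, 6, 14, 15, 16, 35, 36, 37}
Set B = {10, 16, 30}
A \ B includes elements in A that are not in B.
Check each element of A:
5 (not in B, keep), 6 (not in B, keep), 14 (not in B, keep), 15 (not in B, keep), 16 (in B, remove), 35 (not in B, keep), 36 (not in B, keep), 37 (not in B, keep)
A \ B = {5, 6, 14, 15, 35, 36, 37}

{5, 6, 14, 15, 35, 36, 37}


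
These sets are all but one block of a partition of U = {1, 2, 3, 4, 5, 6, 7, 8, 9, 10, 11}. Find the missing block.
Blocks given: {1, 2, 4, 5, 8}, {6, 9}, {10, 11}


U = {1, 2, 3, 4, 5, 6, 7, 8, 9, 10, 11}
Shown blocks: {1, 2, 4, 5, 8}, {6, 9}, {10, 11}
A partition's blocks are pairwise disjoint and cover U, so the missing block = U \ (union of shown blocks).
Union of shown blocks: {1, 2, 4, 5, 6, 8, 9, 10, 11}
Missing block = U \ (union) = {3, 7}

{3, 7}


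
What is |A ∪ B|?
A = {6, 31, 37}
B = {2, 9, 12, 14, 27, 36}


Set A = {6, 31, 37}, |A| = 3
Set B = {2, 9, 12, 14, 27, 36}, |B| = 6
A ∩ B = {}, |A ∩ B| = 0
|A ∪ B| = |A| + |B| - |A ∩ B| = 3 + 6 - 0 = 9

9


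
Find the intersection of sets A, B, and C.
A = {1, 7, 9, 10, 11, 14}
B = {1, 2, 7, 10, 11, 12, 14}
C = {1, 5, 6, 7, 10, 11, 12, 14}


Set A = {1, 7, 9, 10, 11, 14}
Set B = {1, 2, 7, 10, 11, 12, 14}
Set C = {1, 5, 6, 7, 10, 11, 12, 14}
First, A ∩ B = {1, 7, 10, 11, 14}
Then, (A ∩ B) ∩ C = {1, 7, 10, 11, 14}

{1, 7, 10, 11, 14}


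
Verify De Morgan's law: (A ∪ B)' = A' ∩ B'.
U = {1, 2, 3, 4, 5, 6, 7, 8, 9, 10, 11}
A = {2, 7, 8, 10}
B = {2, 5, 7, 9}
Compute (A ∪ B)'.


U = {1, 2, 3, 4, 5, 6, 7, 8, 9, 10, 11}
A = {2, 7, 8, 10}, B = {2, 5, 7, 9}
A ∪ B = {2, 5, 7, 8, 9, 10}
(A ∪ B)' = U \ (A ∪ B) = {1, 3, 4, 6, 11}
Verification via A' ∩ B': A' = {1, 3, 4, 5, 6, 9, 11}, B' = {1, 3, 4, 6, 8, 10, 11}
A' ∩ B' = {1, 3, 4, 6, 11} ✓

{1, 3, 4, 6, 11}


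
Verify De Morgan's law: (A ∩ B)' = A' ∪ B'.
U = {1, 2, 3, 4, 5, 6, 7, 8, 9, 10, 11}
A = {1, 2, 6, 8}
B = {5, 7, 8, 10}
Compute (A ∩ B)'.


U = {1, 2, 3, 4, 5, 6, 7, 8, 9, 10, 11}
A = {1, 2, 6, 8}, B = {5, 7, 8, 10}
A ∩ B = {8}
(A ∩ B)' = U \ (A ∩ B) = {1, 2, 3, 4, 5, 6, 7, 9, 10, 11}
Verification via A' ∪ B': A' = {3, 4, 5, 7, 9, 10, 11}, B' = {1, 2, 3, 4, 6, 9, 11}
A' ∪ B' = {1, 2, 3, 4, 5, 6, 7, 9, 10, 11} ✓

{1, 2, 3, 4, 5, 6, 7, 9, 10, 11}


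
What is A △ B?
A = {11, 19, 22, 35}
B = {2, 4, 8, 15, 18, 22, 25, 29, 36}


Set A = {11, 19, 22, 35}
Set B = {2, 4, 8, 15, 18, 22, 25, 29, 36}
A △ B = (A \ B) ∪ (B \ A)
Elements in A but not B: {11, 19, 35}
Elements in B but not A: {2, 4, 8, 15, 18, 25, 29, 36}
A △ B = {2, 4, 8, 11, 15, 18, 19, 25, 29, 35, 36}

{2, 4, 8, 11, 15, 18, 19, 25, 29, 35, 36}


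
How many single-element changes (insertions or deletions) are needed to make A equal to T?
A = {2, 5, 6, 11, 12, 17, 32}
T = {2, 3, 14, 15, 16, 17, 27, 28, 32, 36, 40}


Set A = {2, 5, 6, 11, 12, 17, 32}
Set T = {2, 3, 14, 15, 16, 17, 27, 28, 32, 36, 40}
Elements to remove from A (in A, not in T): {5, 6, 11, 12} → 4 removals
Elements to add to A (in T, not in A): {3, 14, 15, 16, 27, 28, 36, 40} → 8 additions
Total edits = 4 + 8 = 12

12


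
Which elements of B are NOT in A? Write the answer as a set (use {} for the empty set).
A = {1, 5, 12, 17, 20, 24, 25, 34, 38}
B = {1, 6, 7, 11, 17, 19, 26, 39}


Set A = {1, 5, 12, 17, 20, 24, 25, 34, 38}
Set B = {1, 6, 7, 11, 17, 19, 26, 39}
Check each element of B against A:
1 ∈ A, 6 ∉ A (include), 7 ∉ A (include), 11 ∉ A (include), 17 ∈ A, 19 ∉ A (include), 26 ∉ A (include), 39 ∉ A (include)
Elements of B not in A: {6, 7, 11, 19, 26, 39}

{6, 7, 11, 19, 26, 39}


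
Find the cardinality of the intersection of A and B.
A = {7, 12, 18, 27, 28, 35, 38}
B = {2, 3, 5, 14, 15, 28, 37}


Set A = {7, 12, 18, 27, 28, 35, 38}
Set B = {2, 3, 5, 14, 15, 28, 37}
A ∩ B = {28}
|A ∩ B| = 1

1


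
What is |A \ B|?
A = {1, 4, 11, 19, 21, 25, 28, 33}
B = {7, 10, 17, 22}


Set A = {1, 4, 11, 19, 21, 25, 28, 33}
Set B = {7, 10, 17, 22}
A \ B = {1, 4, 11, 19, 21, 25, 28, 33}
|A \ B| = 8

8


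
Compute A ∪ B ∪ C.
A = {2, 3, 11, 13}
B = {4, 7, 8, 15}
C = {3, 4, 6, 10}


Set A = {2, 3, 11, 13}
Set B = {4, 7, 8, 15}
Set C = {3, 4, 6, 10}
First, A ∪ B = {2, 3, 4, 7, 8, 11, 13, 15}
Then, (A ∪ B) ∪ C = {2, 3, 4, 6, 7, 8, 10, 11, 13, 15}

{2, 3, 4, 6, 7, 8, 10, 11, 13, 15}


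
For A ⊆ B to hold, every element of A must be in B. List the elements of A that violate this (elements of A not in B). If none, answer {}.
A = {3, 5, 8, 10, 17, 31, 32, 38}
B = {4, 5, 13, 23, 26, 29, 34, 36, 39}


Set A = {3, 5, 8, 10, 17, 31, 32, 38}
Set B = {4, 5, 13, 23, 26, 29, 34, 36, 39}
Check each element of A against B:
3 ∉ B (include), 5 ∈ B, 8 ∉ B (include), 10 ∉ B (include), 17 ∉ B (include), 31 ∉ B (include), 32 ∉ B (include), 38 ∉ B (include)
Elements of A not in B: {3, 8, 10, 17, 31, 32, 38}

{3, 8, 10, 17, 31, 32, 38}


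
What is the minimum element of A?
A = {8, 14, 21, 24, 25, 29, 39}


Set A = {8, 14, 21, 24, 25, 29, 39}
Elements in ascending order: 8, 14, 21, 24, 25, 29, 39
The smallest element is 8.

8


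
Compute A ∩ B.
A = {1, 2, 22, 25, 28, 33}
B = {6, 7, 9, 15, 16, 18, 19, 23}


Set A = {1, 2, 22, 25, 28, 33}
Set B = {6, 7, 9, 15, 16, 18, 19, 23}
A ∩ B includes only elements in both sets.
Check each element of A against B:
1 ✗, 2 ✗, 22 ✗, 25 ✗, 28 ✗, 33 ✗
A ∩ B = {}

{}


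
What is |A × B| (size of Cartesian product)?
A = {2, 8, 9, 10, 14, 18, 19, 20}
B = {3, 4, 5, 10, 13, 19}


Set A = {2, 8, 9, 10, 14, 18, 19, 20} has 8 elements.
Set B = {3, 4, 5, 10, 13, 19} has 6 elements.
|A × B| = |A| × |B| = 8 × 6 = 48

48


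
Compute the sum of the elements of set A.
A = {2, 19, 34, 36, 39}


Set A = {2, 19, 34, 36, 39}
Sum = 2 + 19 + 34 + 36 + 39 = 130

130


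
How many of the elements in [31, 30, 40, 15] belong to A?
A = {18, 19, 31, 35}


Set A = {18, 19, 31, 35}
Candidates: [31, 30, 40, 15]
Check each candidate:
31 ∈ A, 30 ∉ A, 40 ∉ A, 15 ∉ A
Count of candidates in A: 1

1


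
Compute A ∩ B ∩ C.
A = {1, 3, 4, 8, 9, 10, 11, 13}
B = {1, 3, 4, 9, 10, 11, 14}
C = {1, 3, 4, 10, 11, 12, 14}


Set A = {1, 3, 4, 8, 9, 10, 11, 13}
Set B = {1, 3, 4, 9, 10, 11, 14}
Set C = {1, 3, 4, 10, 11, 12, 14}
First, A ∩ B = {1, 3, 4, 9, 10, 11}
Then, (A ∩ B) ∩ C = {1, 3, 4, 10, 11}

{1, 3, 4, 10, 11}


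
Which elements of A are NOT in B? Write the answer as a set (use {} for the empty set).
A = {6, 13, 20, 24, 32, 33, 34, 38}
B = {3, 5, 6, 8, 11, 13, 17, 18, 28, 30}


Set A = {6, 13, 20, 24, 32, 33, 34, 38}
Set B = {3, 5, 6, 8, 11, 13, 17, 18, 28, 30}
Check each element of A against B:
6 ∈ B, 13 ∈ B, 20 ∉ B (include), 24 ∉ B (include), 32 ∉ B (include), 33 ∉ B (include), 34 ∉ B (include), 38 ∉ B (include)
Elements of A not in B: {20, 24, 32, 33, 34, 38}

{20, 24, 32, 33, 34, 38}


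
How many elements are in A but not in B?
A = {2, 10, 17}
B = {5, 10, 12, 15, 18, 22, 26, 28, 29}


Set A = {2, 10, 17}
Set B = {5, 10, 12, 15, 18, 22, 26, 28, 29}
A \ B = {2, 17}
|A \ B| = 2

2


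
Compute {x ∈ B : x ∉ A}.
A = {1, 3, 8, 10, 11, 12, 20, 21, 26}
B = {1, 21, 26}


Set A = {1, 3, 8, 10, 11, 12, 20, 21, 26}
Set B = {1, 21, 26}
Check each element of B against A:
1 ∈ A, 21 ∈ A, 26 ∈ A
Elements of B not in A: {}

{}


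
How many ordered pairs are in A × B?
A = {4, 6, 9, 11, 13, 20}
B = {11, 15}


Set A = {4, 6, 9, 11, 13, 20} has 6 elements.
Set B = {11, 15} has 2 elements.
|A × B| = |A| × |B| = 6 × 2 = 12

12


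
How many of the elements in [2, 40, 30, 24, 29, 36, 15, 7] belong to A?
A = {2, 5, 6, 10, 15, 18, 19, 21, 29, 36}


Set A = {2, 5, 6, 10, 15, 18, 19, 21, 29, 36}
Candidates: [2, 40, 30, 24, 29, 36, 15, 7]
Check each candidate:
2 ∈ A, 40 ∉ A, 30 ∉ A, 24 ∉ A, 29 ∈ A, 36 ∈ A, 15 ∈ A, 7 ∉ A
Count of candidates in A: 4

4


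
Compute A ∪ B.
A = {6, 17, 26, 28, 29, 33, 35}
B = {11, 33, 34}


Set A = {6, 17, 26, 28, 29, 33, 35}
Set B = {11, 33, 34}
A ∪ B includes all elements in either set.
Elements from A: {6, 17, 26, 28, 29, 33, 35}
Elements from B not already included: {11, 34}
A ∪ B = {6, 11, 17, 26, 28, 29, 33, 34, 35}

{6, 11, 17, 26, 28, 29, 33, 34, 35}


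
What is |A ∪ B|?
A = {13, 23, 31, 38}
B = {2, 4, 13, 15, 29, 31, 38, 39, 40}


Set A = {13, 23, 31, 38}, |A| = 4
Set B = {2, 4, 13, 15, 29, 31, 38, 39, 40}, |B| = 9
A ∩ B = {13, 31, 38}, |A ∩ B| = 3
|A ∪ B| = |A| + |B| - |A ∩ B| = 4 + 9 - 3 = 10

10


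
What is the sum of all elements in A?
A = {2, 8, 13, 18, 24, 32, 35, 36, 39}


Set A = {2, 8, 13, 18, 24, 32, 35, 36, 39}
Sum = 2 + 8 + 13 + 18 + 24 + 32 + 35 + 36 + 39 = 207

207


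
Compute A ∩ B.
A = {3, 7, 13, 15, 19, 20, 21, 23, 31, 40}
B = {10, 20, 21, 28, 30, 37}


Set A = {3, 7, 13, 15, 19, 20, 21, 23, 31, 40}
Set B = {10, 20, 21, 28, 30, 37}
A ∩ B includes only elements in both sets.
Check each element of A against B:
3 ✗, 7 ✗, 13 ✗, 15 ✗, 19 ✗, 20 ✓, 21 ✓, 23 ✗, 31 ✗, 40 ✗
A ∩ B = {20, 21}

{20, 21}


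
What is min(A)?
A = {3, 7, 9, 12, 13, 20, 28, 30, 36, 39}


Set A = {3, 7, 9, 12, 13, 20, 28, 30, 36, 39}
Elements in ascending order: 3, 7, 9, 12, 13, 20, 28, 30, 36, 39
The smallest element is 3.

3
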